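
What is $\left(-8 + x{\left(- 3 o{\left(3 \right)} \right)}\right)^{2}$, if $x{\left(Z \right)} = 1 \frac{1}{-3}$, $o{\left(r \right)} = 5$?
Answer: $\frac{625}{9} \approx 69.444$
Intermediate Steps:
$x{\left(Z \right)} = - \frac{1}{3}$ ($x{\left(Z \right)} = 1 \left(- \frac{1}{3}\right) = - \frac{1}{3}$)
$\left(-8 + x{\left(- 3 o{\left(3 \right)} \right)}\right)^{2} = \left(-8 - \frac{1}{3}\right)^{2} = \left(- \frac{25}{3}\right)^{2} = \frac{625}{9}$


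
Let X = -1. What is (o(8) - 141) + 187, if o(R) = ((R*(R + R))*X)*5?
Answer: -594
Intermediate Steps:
o(R) = -10*R² (o(R) = ((R*(R + R))*(-1))*5 = ((R*(2*R))*(-1))*5 = ((2*R²)*(-1))*5 = -2*R²*5 = -10*R²)
(o(8) - 141) + 187 = (-10*8² - 141) + 187 = (-10*64 - 141) + 187 = (-640 - 141) + 187 = -781 + 187 = -594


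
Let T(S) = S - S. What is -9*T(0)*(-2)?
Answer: 0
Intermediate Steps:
T(S) = 0
-9*T(0)*(-2) = -9*0*(-2) = 0*(-2) = 0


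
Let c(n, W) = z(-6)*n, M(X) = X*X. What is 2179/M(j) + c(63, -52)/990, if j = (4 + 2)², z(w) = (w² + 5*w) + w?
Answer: 2179/1296 ≈ 1.6813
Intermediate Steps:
z(w) = w² + 6*w
j = 36 (j = 6² = 36)
M(X) = X²
c(n, W) = 0 (c(n, W) = (-6*(6 - 6))*n = (-6*0)*n = 0*n = 0)
2179/M(j) + c(63, -52)/990 = 2179/(36²) + 0/990 = 2179/1296 + 0*(1/990) = 2179*(1/1296) + 0 = 2179/1296 + 0 = 2179/1296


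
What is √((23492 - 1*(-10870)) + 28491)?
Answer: √62853 ≈ 250.71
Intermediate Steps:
√((23492 - 1*(-10870)) + 28491) = √((23492 + 10870) + 28491) = √(34362 + 28491) = √62853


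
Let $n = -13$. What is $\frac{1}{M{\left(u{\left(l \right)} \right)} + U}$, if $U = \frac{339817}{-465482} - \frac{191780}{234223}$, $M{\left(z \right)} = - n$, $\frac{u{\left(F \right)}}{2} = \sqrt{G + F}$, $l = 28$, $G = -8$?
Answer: $\frac{109026590486}{1248482581167} \approx 0.087327$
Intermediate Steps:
$u{\left(F \right)} = 2 \sqrt{-8 + F}$
$M{\left(z \right)} = 13$ ($M{\left(z \right)} = \left(-1\right) \left(-13\right) = 13$)
$U = - \frac{168863095151}{109026590486}$ ($U = 339817 \left(- \frac{1}{465482}\right) - \frac{191780}{234223} = - \frac{339817}{465482} - \frac{191780}{234223} = - \frac{168863095151}{109026590486} \approx -1.5488$)
$\frac{1}{M{\left(u{\left(l \right)} \right)} + U} = \frac{1}{13 - \frac{168863095151}{109026590486}} = \frac{1}{\frac{1248482581167}{109026590486}} = \frac{109026590486}{1248482581167}$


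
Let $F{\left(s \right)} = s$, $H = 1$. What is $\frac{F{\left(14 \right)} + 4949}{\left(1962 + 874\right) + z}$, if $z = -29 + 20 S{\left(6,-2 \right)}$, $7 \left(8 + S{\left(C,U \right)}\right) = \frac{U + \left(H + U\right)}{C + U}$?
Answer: $\frac{34741}{18514} \approx 1.8765$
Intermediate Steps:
$S{\left(C,U \right)} = -8 + \frac{1 + 2 U}{7 \left(C + U\right)}$ ($S{\left(C,U \right)} = -8 + \frac{\left(U + \left(1 + U\right)\right) \frac{1}{C + U}}{7} = -8 + \frac{\left(1 + 2 U\right) \frac{1}{C + U}}{7} = -8 + \frac{\frac{1}{C + U} \left(1 + 2 U\right)}{7} = -8 + \frac{1 + 2 U}{7 \left(C + U\right)}$)
$z = - \frac{1338}{7}$ ($z = -29 + 20 \frac{1 - 336 - -108}{7 \left(6 - 2\right)} = -29 + 20 \frac{1 - 336 + 108}{7 \cdot 4} = -29 + 20 \cdot \frac{1}{7} \cdot \frac{1}{4} \left(-227\right) = -29 + 20 \left(- \frac{227}{28}\right) = -29 - \frac{1135}{7} = - \frac{1338}{7} \approx -191.14$)
$\frac{F{\left(14 \right)} + 4949}{\left(1962 + 874\right) + z} = \frac{14 + 4949}{\left(1962 + 874\right) - \frac{1338}{7}} = \frac{4963}{2836 - \frac{1338}{7}} = \frac{4963}{\frac{18514}{7}} = 4963 \cdot \frac{7}{18514} = \frac{34741}{18514}$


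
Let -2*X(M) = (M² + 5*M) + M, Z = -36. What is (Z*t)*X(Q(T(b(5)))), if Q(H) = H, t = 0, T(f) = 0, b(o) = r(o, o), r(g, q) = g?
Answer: 0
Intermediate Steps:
b(o) = o
X(M) = -3*M - M²/2 (X(M) = -((M² + 5*M) + M)/2 = -(M² + 6*M)/2 = -3*M - M²/2)
(Z*t)*X(Q(T(b(5)))) = (-36*0)*(-½*0*(6 + 0)) = 0*(-½*0*6) = 0*0 = 0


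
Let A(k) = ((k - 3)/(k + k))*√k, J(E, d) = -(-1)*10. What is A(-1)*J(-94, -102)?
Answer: 20*I ≈ 20.0*I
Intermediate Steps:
J(E, d) = 10 (J(E, d) = -1*(-10) = 10)
A(k) = (-3 + k)/(2*√k) (A(k) = ((-3 + k)/((2*k)))*√k = ((-3 + k)*(1/(2*k)))*√k = ((-3 + k)/(2*k))*√k = (-3 + k)/(2*√k))
A(-1)*J(-94, -102) = ((-3 - 1)/(2*√(-1)))*10 = ((½)*(-I)*(-4))*10 = (2*I)*10 = 20*I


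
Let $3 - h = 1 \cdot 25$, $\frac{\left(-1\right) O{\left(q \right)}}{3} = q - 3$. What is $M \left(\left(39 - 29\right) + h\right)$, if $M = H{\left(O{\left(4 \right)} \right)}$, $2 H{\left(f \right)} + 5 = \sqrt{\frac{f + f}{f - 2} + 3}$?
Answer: $30 - \frac{6 \sqrt{105}}{5} \approx 17.704$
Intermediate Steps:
$O{\left(q \right)} = 9 - 3 q$ ($O{\left(q \right)} = - 3 \left(q - 3\right) = - 3 \left(-3 + q\right) = 9 - 3 q$)
$H{\left(f \right)} = - \frac{5}{2} + \frac{\sqrt{3 + \frac{2 f}{-2 + f}}}{2}$ ($H{\left(f \right)} = - \frac{5}{2} + \frac{\sqrt{\frac{f + f}{f - 2} + 3}}{2} = - \frac{5}{2} + \frac{\sqrt{\frac{2 f}{-2 + f} + 3}}{2} = - \frac{5}{2} + \frac{\sqrt{3 + \frac{2 f}{-2 + f}}}{2}$)
$h = -22$ ($h = 3 - 1 \cdot 25 = 3 - 25 = -22$)
$M = - \frac{5}{2} + \frac{\sqrt{105}}{10}$ ($M = - \frac{5}{2} + \frac{\sqrt{\frac{-6 + 5 \left(9 - 12\right)}{-2 + \left(9 - 12\right)}}}{2} = - \frac{5}{2} + \frac{\sqrt{\frac{-6 + 5 \left(-3\right)}{-2 - 3}}}{2} = - \frac{5}{2} + \frac{\sqrt{\frac{-6 - 15}{-5}}}{2} = - \frac{5}{2} + \frac{\sqrt{\left(- \frac{1}{5}\right) \left(-21\right)}}{2} = - \frac{5}{2} + \frac{\sqrt{\frac{21}{5}}}{2} = - \frac{5}{2} + \frac{\frac{1}{5} \sqrt{105}}{2} = - \frac{5}{2} + \frac{\sqrt{105}}{10} \approx -1.4753$)
$M \left(\left(39 - 29\right) + h\right) = \left(- \frac{5}{2} + \frac{\sqrt{105}}{10}\right) \left(\left(39 - 29\right) - 22\right) = \left(- \frac{5}{2} + \frac{\sqrt{105}}{10}\right) \left(10 - 22\right) = \left(- \frac{5}{2} + \frac{\sqrt{105}}{10}\right) \left(-12\right) = 30 - \frac{6 \sqrt{105}}{5}$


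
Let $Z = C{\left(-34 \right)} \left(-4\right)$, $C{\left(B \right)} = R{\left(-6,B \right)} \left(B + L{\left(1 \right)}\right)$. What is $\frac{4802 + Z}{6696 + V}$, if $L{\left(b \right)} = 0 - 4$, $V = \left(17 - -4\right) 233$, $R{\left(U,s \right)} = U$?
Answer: $\frac{3890}{11589} \approx 0.33566$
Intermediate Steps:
$V = 4893$ ($V = \left(17 + 4\right) 233 = 21 \cdot 233 = 4893$)
$L{\left(b \right)} = -4$
$C{\left(B \right)} = 24 - 6 B$ ($C{\left(B \right)} = - 6 \left(B - 4\right) = - 6 \left(-4 + B\right) = 24 - 6 B$)
$Z = -912$ ($Z = \left(24 - -204\right) \left(-4\right) = \left(24 + 204\right) \left(-4\right) = 228 \left(-4\right) = -912$)
$\frac{4802 + Z}{6696 + V} = \frac{4802 - 912}{6696 + 4893} = \frac{3890}{11589}$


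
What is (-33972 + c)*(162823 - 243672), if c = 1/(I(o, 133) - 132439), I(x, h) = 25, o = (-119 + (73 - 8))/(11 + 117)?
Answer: 363688587499241/132414 ≈ 2.7466e+9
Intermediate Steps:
o = -27/64 (o = (-119 + 65)/128 = -54*1/128 = -27/64 ≈ -0.42188)
c = -1/132414 (c = 1/(25 - 132439) = 1/(-132414) = -1/132414 ≈ -7.5521e-6)
(-33972 + c)*(162823 - 243672) = (-33972 - 1/132414)*(162823 - 243672) = -4498368409/132414*(-80849) = 363688587499241/132414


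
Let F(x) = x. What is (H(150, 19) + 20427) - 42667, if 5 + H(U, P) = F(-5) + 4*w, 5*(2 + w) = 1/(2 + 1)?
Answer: -333866/15 ≈ -22258.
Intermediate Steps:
w = -29/15 (w = -2 + 1/(5*(2 + 1)) = -2 + (1/5)/3 = -2 + (1/5)*(1/3) = -2 + 1/15 = -29/15 ≈ -1.9333)
H(U, P) = -266/15 (H(U, P) = -5 + (-5 + 4*(-29/15)) = -5 + (-5 - 116/15) = -5 - 191/15 = -266/15)
(H(150, 19) + 20427) - 42667 = (-266/15 + 20427) - 42667 = 306139/15 - 42667 = -333866/15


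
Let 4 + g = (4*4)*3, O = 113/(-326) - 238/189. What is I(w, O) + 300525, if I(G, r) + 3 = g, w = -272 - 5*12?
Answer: 300566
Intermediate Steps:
O = -14135/8802 (O = 113*(-1/326) - 238*1/189 = -113/326 - 34/27 = -14135/8802 ≈ -1.6059)
w = -332 (w = -272 - 1*60 = -272 - 60 = -332)
g = 44 (g = -4 + (4*4)*3 = -4 + 16*3 = -4 + 48 = 44)
I(G, r) = 41 (I(G, r) = -3 + 44 = 41)
I(w, O) + 300525 = 41 + 300525 = 300566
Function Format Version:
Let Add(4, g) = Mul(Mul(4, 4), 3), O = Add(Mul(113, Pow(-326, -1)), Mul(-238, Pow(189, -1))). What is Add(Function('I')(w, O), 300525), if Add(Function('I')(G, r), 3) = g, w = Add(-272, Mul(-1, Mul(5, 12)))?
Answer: 300566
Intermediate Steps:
O = Rational(-14135, 8802) (O = Add(Mul(113, Rational(-1, 326)), Mul(-238, Rational(1, 189))) = Add(Rational(-113, 326), Rational(-34, 27)) = Rational(-14135, 8802) ≈ -1.6059)
w = -332 (w = Add(-272, Mul(-1, 60)) = Add(-272, -60) = -332)
g = 44 (g = Add(-4, Mul(Mul(4, 4), 3)) = Add(-4, Mul(16, 3)) = Add(-4, 48) = 44)
Function('I')(G, r) = 41 (Function('I')(G, r) = Add(-3, 44) = 41)
Add(Function('I')(w, O), 300525) = Add(41, 300525) = 300566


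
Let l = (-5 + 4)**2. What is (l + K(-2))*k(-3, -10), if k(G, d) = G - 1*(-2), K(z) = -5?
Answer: 4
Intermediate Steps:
k(G, d) = 2 + G (k(G, d) = G + 2 = 2 + G)
l = 1 (l = (-1)**2 = 1)
(l + K(-2))*k(-3, -10) = (1 - 5)*(2 - 3) = -4*(-1) = 4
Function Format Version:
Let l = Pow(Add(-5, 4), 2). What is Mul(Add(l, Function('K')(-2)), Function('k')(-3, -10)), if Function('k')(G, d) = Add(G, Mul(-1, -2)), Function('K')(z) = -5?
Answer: 4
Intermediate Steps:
Function('k')(G, d) = Add(2, G) (Function('k')(G, d) = Add(G, 2) = Add(2, G))
l = 1 (l = Pow(-1, 2) = 1)
Mul(Add(l, Function('K')(-2)), Function('k')(-3, -10)) = Mul(Add(1, -5), Add(2, -3)) = Mul(-4, -1) = 4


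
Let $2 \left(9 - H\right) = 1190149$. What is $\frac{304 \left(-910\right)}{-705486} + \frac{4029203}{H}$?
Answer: $- \frac{2677927387738}{419810379333} \approx -6.3789$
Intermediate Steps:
$H = - \frac{1190131}{2}$ ($H = 9 - \frac{1190149}{2} = - \frac{1190131}{2} \approx -5.9507 \cdot 10^{5}$)
$\frac{304 \left(-910\right)}{-705486} + \frac{4029203}{H} = \frac{304 \left(-910\right)}{-705486} + \frac{4029203}{- \frac{1190131}{2}} = \left(-276640\right) \left(- \frac{1}{705486}\right) + 4029203 \left(- \frac{2}{1190131}\right) = \frac{138320}{352743} - \frac{8058406}{1190131} = - \frac{2677927387738}{419810379333}$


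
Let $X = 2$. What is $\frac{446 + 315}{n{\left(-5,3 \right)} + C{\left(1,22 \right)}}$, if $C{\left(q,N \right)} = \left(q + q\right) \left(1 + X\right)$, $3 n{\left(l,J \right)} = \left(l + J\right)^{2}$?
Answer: $\frac{2283}{22} \approx 103.77$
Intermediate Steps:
$n{\left(l,J \right)} = \frac{\left(J + l\right)^{2}}{3}$ ($n{\left(l,J \right)} = \frac{\left(l + J\right)^{2}}{3} = \frac{\left(J + l\right)^{2}}{3}$)
$C{\left(q,N \right)} = 6 q$ ($C{\left(q,N \right)} = \left(q + q\right) \left(1 + 2\right) = 2 q 3 = 6 q$)
$\frac{446 + 315}{n{\left(-5,3 \right)} + C{\left(1,22 \right)}} = \frac{446 + 315}{\frac{\left(3 - 5\right)^{2}}{3} + 6 \cdot 1} = \frac{761}{\frac{\left(-2\right)^{2}}{3} + 6} = \frac{761}{\frac{1}{3} \cdot 4 + 6} = \frac{761}{\frac{4}{3} + 6} = \frac{761}{\frac{22}{3}} = 761 \cdot \frac{3}{22} = \frac{2283}{22}$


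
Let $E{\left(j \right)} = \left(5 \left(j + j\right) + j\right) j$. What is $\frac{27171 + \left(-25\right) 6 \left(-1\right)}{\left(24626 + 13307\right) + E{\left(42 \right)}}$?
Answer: $\frac{3903}{8191} \approx 0.4765$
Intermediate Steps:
$E{\left(j \right)} = 11 j^{2}$ ($E{\left(j \right)} = \left(5 \cdot 2 j + j\right) j = \left(10 j + j\right) j = 11 j j = 11 j^{2}$)
$\frac{27171 + \left(-25\right) 6 \left(-1\right)}{\left(24626 + 13307\right) + E{\left(42 \right)}} = \frac{27171 + \left(-25\right) 6 \left(-1\right)}{\left(24626 + 13307\right) + 11 \cdot 42^{2}} = \frac{27171 - -150}{37933 + 11 \cdot 1764} = \frac{27171 + 150}{37933 + 19404} = \frac{27321}{57337} = 27321 \cdot \frac{1}{57337} = \frac{3903}{8191}$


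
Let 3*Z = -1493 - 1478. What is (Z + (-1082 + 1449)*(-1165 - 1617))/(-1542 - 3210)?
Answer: 278723/1296 ≈ 215.06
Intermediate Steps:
Z = -2971/3 (Z = (-1493 - 1478)/3 = (⅓)*(-2971) = -2971/3 ≈ -990.33)
(Z + (-1082 + 1449)*(-1165 - 1617))/(-1542 - 3210) = (-2971/3 + (-1082 + 1449)*(-1165 - 1617))/(-1542 - 3210) = (-2971/3 + 367*(-2782))/(-4752) = (-2971/3 - 1020994)*(-1/4752) = -3065953/3*(-1/4752) = 278723/1296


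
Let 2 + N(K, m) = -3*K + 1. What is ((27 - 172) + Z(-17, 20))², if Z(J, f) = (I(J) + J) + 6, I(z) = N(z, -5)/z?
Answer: 7300804/289 ≈ 25262.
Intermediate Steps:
N(K, m) = -1 - 3*K (N(K, m) = -2 + (-3*K + 1) = -2 + (1 - 3*K) = -1 - 3*K)
I(z) = (-1 - 3*z)/z
Z(J, f) = 3 + J - 1/J (Z(J, f) = ((-3 - 1/J) + J) + 6 = (-3 + J - 1/J) + 6 = 3 + J - 1/J)
((27 - 172) + Z(-17, 20))² = ((27 - 172) + (3 - 17 - 1/(-17)))² = (-145 + (3 - 17 - 1*(-1/17)))² = (-145 + (3 - 17 + 1/17))² = (-145 - 237/17)² = (-2702/17)² = 7300804/289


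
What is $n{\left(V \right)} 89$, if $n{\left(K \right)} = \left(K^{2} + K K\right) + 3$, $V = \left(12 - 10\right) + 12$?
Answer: $35155$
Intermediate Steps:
$V = 14$ ($V = 2 + 12 = 14$)
$n{\left(K \right)} = 3 + 2 K^{2}$ ($n{\left(K \right)} = \left(K^{2} + K^{2}\right) + 3 = 2 K^{2} + 3 = 3 + 2 K^{2}$)
$n{\left(V \right)} 89 = \left(3 + 2 \cdot 14^{2}\right) 89 = \left(3 + 2 \cdot 196\right) 89 = \left(3 + 392\right) 89 = 395 \cdot 89 = 35155$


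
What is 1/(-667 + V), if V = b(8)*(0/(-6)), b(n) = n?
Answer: -1/667 ≈ -0.0014993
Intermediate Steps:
V = 0 (V = 8*(0/(-6)) = 8*(0*(-⅙)) = 8*0 = 0)
1/(-667 + V) = 1/(-667 + 0) = 1/(-667) = -1/667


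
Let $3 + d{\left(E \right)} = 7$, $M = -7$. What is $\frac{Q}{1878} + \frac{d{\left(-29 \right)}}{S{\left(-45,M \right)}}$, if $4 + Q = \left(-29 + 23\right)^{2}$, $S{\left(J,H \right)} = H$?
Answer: $- \frac{3644}{6573} \approx -0.55439$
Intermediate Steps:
$d{\left(E \right)} = 4$ ($d{\left(E \right)} = -3 + 7 = 4$)
$Q = 32$ ($Q = -4 + \left(-29 + 23\right)^{2} = -4 + \left(-6\right)^{2} = -4 + 36 = 32$)
$\frac{Q}{1878} + \frac{d{\left(-29 \right)}}{S{\left(-45,M \right)}} = \frac{32}{1878} + \frac{4}{-7} = 32 \cdot \frac{1}{1878} + 4 \left(- \frac{1}{7}\right) = \frac{16}{939} - \frac{4}{7} = - \frac{3644}{6573}$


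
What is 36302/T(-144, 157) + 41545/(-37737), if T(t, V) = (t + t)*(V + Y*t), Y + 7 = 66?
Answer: -260332997/239762928 ≈ -1.0858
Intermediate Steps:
Y = 59 (Y = -7 + 66 = 59)
T(t, V) = 2*t*(V + 59*t) (T(t, V) = (t + t)*(V + 59*t) = (2*t)*(V + 59*t) = 2*t*(V + 59*t))
36302/T(-144, 157) + 41545/(-37737) = 36302/((2*(-144)*(157 + 59*(-144)))) + 41545/(-37737) = 36302/((2*(-144)*(157 - 8496))) + 41545*(-1/37737) = 36302/((2*(-144)*(-8339))) - 5935/5391 = 36302/2401632 - 5935/5391 = 36302*(1/2401632) - 5935/5391 = 18151/1200816 - 5935/5391 = -260332997/239762928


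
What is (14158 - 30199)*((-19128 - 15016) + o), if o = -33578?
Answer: 1086328602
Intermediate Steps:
(14158 - 30199)*((-19128 - 15016) + o) = (14158 - 30199)*((-19128 - 15016) - 33578) = -16041*(-34144 - 33578) = -16041*(-67722) = 1086328602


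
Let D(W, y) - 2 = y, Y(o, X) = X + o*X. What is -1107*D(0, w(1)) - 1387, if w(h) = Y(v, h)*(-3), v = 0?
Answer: -280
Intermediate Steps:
Y(o, X) = X + X*o
w(h) = -3*h (w(h) = (h*(1 + 0))*(-3) = (h*1)*(-3) = h*(-3) = -3*h)
D(W, y) = 2 + y
-1107*D(0, w(1)) - 1387 = -1107*(2 - 3*1) - 1387 = -1107*(2 - 3) - 1387 = -1107*(-1) - 1387 = 1107 - 1387 = -280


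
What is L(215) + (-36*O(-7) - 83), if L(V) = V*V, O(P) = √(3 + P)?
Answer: 46142 - 72*I ≈ 46142.0 - 72.0*I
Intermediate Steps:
L(V) = V²
L(215) + (-36*O(-7) - 83) = 215² + (-36*√(3 - 7) - 83) = 46225 + (-72*I - 83) = 46225 + (-83 - 72*I) = 46142 - 72*I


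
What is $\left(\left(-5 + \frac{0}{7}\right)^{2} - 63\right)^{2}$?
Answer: $1444$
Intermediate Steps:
$\left(\left(-5 + \frac{0}{7}\right)^{2} - 63\right)^{2} = \left(\left(-5 + 0 \cdot \frac{1}{7}\right)^{2} - 63\right)^{2} = \left(\left(-5 + 0\right)^{2} - 63\right)^{2} = \left(\left(-5\right)^{2} - 63\right)^{2} = \left(25 - 63\right)^{2} = \left(-38\right)^{2} = 1444$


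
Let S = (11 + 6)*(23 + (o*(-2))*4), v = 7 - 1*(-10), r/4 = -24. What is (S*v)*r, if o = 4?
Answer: 249696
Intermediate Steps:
r = -96 (r = 4*(-24) = -96)
v = 17 (v = 7 + 10 = 17)
S = -153 (S = (11 + 6)*(23 + (4*(-2))*4) = 17*(23 - 8*4) = 17*(23 - 32) = 17*(-9) = -153)
(S*v)*r = -153*17*(-96) = -2601*(-96) = 249696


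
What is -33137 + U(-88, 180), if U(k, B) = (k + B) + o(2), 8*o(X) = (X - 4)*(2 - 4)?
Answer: -66089/2 ≈ -33045.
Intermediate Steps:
o(X) = 1 - X/4 (o(X) = ((X - 4)*(2 - 4))/8 = ((-4 + X)*(-2))/8 = (8 - 2*X)/8 = 1 - X/4)
U(k, B) = 1/2 + B + k (U(k, B) = (k + B) + (1 - 1/4*2) = (B + k) + (1 - 1/2) = (B + k) + 1/2 = 1/2 + B + k)
-33137 + U(-88, 180) = -33137 + (1/2 + 180 - 88) = -33137 + 185/2 = -66089/2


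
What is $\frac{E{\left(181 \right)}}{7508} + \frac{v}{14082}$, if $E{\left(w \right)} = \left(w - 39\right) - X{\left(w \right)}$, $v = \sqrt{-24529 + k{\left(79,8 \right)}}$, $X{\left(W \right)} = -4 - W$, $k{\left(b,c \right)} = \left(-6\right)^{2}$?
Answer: $\frac{327}{7508} + \frac{i \sqrt{24493}}{14082} \approx 0.043554 + 0.011114 i$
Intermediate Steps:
$k{\left(b,c \right)} = 36$
$v = i \sqrt{24493}$ ($v = \sqrt{-24529 + 36} = \sqrt{-24493} = i \sqrt{24493} \approx 156.5 i$)
$E{\left(w \right)} = -35 + 2 w$ ($E{\left(w \right)} = \left(w - 39\right) - \left(-4 - w\right) = \left(w - 39\right) + \left(4 + w\right) = \left(-39 + w\right) + \left(4 + w\right) = -35 + 2 w$)
$\frac{E{\left(181 \right)}}{7508} + \frac{v}{14082} = \frac{-35 + 2 \cdot 181}{7508} + \frac{i \sqrt{24493}}{14082} = \left(-35 + 362\right) \frac{1}{7508} + i \sqrt{24493} \cdot \frac{1}{14082} = 327 \cdot \frac{1}{7508} + \frac{i \sqrt{24493}}{14082} = \frac{327}{7508} + \frac{i \sqrt{24493}}{14082}$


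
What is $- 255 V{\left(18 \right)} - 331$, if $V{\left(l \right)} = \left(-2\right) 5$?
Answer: $2219$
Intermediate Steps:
$V{\left(l \right)} = -10$
$- 255 V{\left(18 \right)} - 331 = \left(-255\right) \left(-10\right) - 331 = 2550 - 331 = 2219$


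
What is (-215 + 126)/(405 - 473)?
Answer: 89/68 ≈ 1.3088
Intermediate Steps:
(-215 + 126)/(405 - 473) = -89/(-68) = -89*(-1/68) = 89/68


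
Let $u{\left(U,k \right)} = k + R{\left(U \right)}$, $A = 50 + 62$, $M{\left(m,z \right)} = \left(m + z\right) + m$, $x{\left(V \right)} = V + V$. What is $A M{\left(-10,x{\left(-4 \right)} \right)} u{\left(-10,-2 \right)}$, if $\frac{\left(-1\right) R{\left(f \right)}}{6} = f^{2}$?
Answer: $1887872$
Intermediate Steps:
$x{\left(V \right)} = 2 V$
$M{\left(m,z \right)} = z + 2 m$
$A = 112$
$R{\left(f \right)} = - 6 f^{2}$
$u{\left(U,k \right)} = k - 6 U^{2}$
$A M{\left(-10,x{\left(-4 \right)} \right)} u{\left(-10,-2 \right)} = 112 \left(2 \left(-4\right) + 2 \left(-10\right)\right) \left(-2 - 6 \left(-10\right)^{2}\right) = 112 \left(-8 - 20\right) \left(-2 - 600\right) = 112 \left(-28\right) \left(-2 - 600\right) = \left(-3136\right) \left(-602\right) = 1887872$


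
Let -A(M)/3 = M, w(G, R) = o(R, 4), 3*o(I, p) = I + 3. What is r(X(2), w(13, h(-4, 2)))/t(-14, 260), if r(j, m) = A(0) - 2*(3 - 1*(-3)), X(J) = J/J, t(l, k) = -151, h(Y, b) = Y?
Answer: 12/151 ≈ 0.079470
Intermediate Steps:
X(J) = 1
o(I, p) = 1 + I/3 (o(I, p) = (I + 3)/3 = (3 + I)/3 = 1 + I/3)
w(G, R) = 1 + R/3
A(M) = -3*M
r(j, m) = -12 (r(j, m) = -3*0 - 2*(3 - 1*(-3)) = 0 - 2*(3 + 3) = 0 - 2*6 = 0 - 12 = -12)
r(X(2), w(13, h(-4, 2)))/t(-14, 260) = -12/(-151) = -12*(-1/151) = 12/151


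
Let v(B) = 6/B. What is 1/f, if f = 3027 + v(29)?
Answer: 29/87789 ≈ 0.00033034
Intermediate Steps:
f = 87789/29 (f = 3027 + 6/29 = 87789/29 ≈ 3027.2)
1/f = 1/(87789/29) = 29/87789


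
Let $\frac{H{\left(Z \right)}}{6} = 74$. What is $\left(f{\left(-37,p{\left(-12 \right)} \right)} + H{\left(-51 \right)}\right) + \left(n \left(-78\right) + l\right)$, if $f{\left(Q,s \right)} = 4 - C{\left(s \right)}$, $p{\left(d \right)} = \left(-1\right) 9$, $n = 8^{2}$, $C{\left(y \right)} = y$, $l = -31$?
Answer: $-4566$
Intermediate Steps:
$n = 64$
$H{\left(Z \right)} = 444$ ($H{\left(Z \right)} = 6 \cdot 74 = 444$)
$p{\left(d \right)} = -9$
$f{\left(Q,s \right)} = 4 - s$
$\left(f{\left(-37,p{\left(-12 \right)} \right)} + H{\left(-51 \right)}\right) + \left(n \left(-78\right) + l\right) = \left(\left(4 - -9\right) + 444\right) + \left(64 \left(-78\right) - 31\right) = \left(\left(4 + 9\right) + 444\right) - 5023 = \left(13 + 444\right) - 5023 = 457 - 5023 = -4566$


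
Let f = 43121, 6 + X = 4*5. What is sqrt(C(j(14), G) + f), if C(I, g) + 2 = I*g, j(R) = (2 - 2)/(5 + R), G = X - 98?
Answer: 3*sqrt(4791) ≈ 207.65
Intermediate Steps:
X = 14 (X = -6 + 4*5 = -6 + 20 = 14)
G = -84 (G = 14 - 98 = -84)
j(R) = 0 (j(R) = 0/(5 + R) = 0)
C(I, g) = -2 + I*g
sqrt(C(j(14), G) + f) = sqrt((-2 + 0*(-84)) + 43121) = sqrt((-2 + 0) + 43121) = sqrt(-2 + 43121) = sqrt(43119) = 3*sqrt(4791)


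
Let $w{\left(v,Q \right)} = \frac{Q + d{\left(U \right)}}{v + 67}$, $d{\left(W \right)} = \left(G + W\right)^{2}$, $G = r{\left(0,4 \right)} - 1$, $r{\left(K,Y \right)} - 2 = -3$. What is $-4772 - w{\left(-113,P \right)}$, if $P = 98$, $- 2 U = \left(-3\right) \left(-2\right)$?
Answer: $- \frac{219389}{46} \approx -4769.3$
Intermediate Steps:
$r{\left(K,Y \right)} = -1$ ($r{\left(K,Y \right)} = 2 - 3 = -1$)
$U = -3$ ($U = - \frac{\left(-3\right) \left(-2\right)}{2} = \left(- \frac{1}{2}\right) 6 = -3$)
$G = -2$ ($G = -1 - 1 = -2$)
$d{\left(W \right)} = \left(-2 + W\right)^{2}$
$w{\left(v,Q \right)} = \frac{25 + Q}{67 + v}$ ($w{\left(v,Q \right)} = \frac{Q + \left(-2 - 3\right)^{2}}{v + 67} = \frac{Q + \left(-5\right)^{2}}{67 + v} = \frac{Q + 25}{67 + v} = \frac{25 + Q}{67 + v}$)
$-4772 - w{\left(-113,P \right)} = -4772 - \frac{25 + 98}{67 - 113} = -4772 - \frac{1}{-46} \cdot 123 = -4772 - \left(- \frac{1}{46}\right) 123 = -4772 - - \frac{123}{46} = -4772 + \frac{123}{46} = - \frac{219389}{46}$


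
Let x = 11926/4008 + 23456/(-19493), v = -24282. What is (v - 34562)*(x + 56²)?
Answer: -1803183865085297/9765993 ≈ -1.8464e+8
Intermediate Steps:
x = 69230935/39063972 (x = 11926*(1/4008) + 23456*(-1/19493) = 5963/2004 - 23456/19493 = 69230935/39063972 ≈ 1.7722)
(v - 34562)*(x + 56²) = (-24282 - 34562)*(69230935/39063972 + 56²) = -58844*(69230935/39063972 + 3136) = -58844*122573847127/39063972 = -1803183865085297/9765993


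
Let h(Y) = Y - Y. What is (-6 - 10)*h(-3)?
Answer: 0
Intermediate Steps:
h(Y) = 0
(-6 - 10)*h(-3) = (-6 - 10)*0 = -16*0 = 0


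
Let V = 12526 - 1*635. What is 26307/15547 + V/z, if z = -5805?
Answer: -32157242/90250335 ≈ -0.35631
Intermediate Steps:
V = 11891 (V = 12526 - 635 = 11891)
26307/15547 + V/z = 26307/15547 + 11891/(-5805) = 26307*(1/15547) + 11891*(-1/5805) = 26307/15547 - 11891/5805 = -32157242/90250335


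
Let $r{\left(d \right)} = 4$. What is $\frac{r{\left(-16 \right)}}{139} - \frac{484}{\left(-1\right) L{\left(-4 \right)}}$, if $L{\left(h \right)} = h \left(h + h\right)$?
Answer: $\frac{16851}{1112} \approx 15.154$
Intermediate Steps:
$L{\left(h \right)} = 2 h^{2}$ ($L{\left(h \right)} = h 2 h = 2 h^{2}$)
$\frac{r{\left(-16 \right)}}{139} - \frac{484}{\left(-1\right) L{\left(-4 \right)}} = \frac{4}{139} - \frac{484}{\left(-1\right) 2 \left(-4\right)^{2}} = 4 \cdot \frac{1}{139} - \frac{484}{\left(-1\right) 2 \cdot 16} = \frac{4}{139} - \frac{484}{\left(-1\right) 32} = \frac{4}{139} - \frac{484}{-32} = \frac{4}{139} - - \frac{121}{8} = \frac{4}{139} + \frac{121}{8} = \frac{16851}{1112}$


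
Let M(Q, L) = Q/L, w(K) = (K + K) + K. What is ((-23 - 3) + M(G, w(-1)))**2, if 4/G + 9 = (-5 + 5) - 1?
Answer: 150544/225 ≈ 669.08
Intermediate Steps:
w(K) = 3*K (w(K) = 2*K + K = 3*K)
G = -2/5 (G = 4/(-9 + ((-5 + 5) - 1)) = 4/(-9 + (0 - 1)) = 4/(-9 - 1) = 4/(-10) = 4*(-1/10) = -2/5 ≈ -0.40000)
((-23 - 3) + M(G, w(-1)))**2 = ((-23 - 3) - 2/(5*(3*(-1))))**2 = (-26 - 2/5/(-3))**2 = (-26 - 2/5*(-1/3))**2 = (-26 + 2/15)**2 = (-388/15)**2 = 150544/225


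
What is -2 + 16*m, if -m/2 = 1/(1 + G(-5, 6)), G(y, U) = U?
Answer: -46/7 ≈ -6.5714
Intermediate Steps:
m = -2/7 (m = -2/(1 + 6) = -2/7 ≈ -0.28571)
-2 + 16*m = -2 + 16*(-2/7) = -2 - 32/7 = -46/7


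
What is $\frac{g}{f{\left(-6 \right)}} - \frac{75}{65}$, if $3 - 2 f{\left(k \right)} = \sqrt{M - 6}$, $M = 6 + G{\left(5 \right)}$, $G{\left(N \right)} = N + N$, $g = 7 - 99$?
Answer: $\frac{7161}{13} + 184 \sqrt{10} \approx 1132.7$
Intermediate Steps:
$g = -92$ ($g = 7 - 99 = -92$)
$G{\left(N \right)} = 2 N$
$M = 16$ ($M = 6 + 2 \cdot 5 = 6 + 10 = 16$)
$f{\left(k \right)} = \frac{3}{2} - \frac{\sqrt{10}}{2}$ ($f{\left(k \right)} = \frac{3}{2} - \frac{\sqrt{16 - 6}}{2} = \frac{3}{2} - \frac{\sqrt{10}}{2}$)
$\frac{g}{f{\left(-6 \right)}} - \frac{75}{65} = - \frac{92}{\frac{3}{2} - \frac{\sqrt{10}}{2}} - \frac{75}{65} = - \frac{92}{\frac{3}{2} - \frac{\sqrt{10}}{2}} - \frac{15}{13} = - \frac{15}{13} - \frac{92}{\frac{3}{2} - \frac{\sqrt{10}}{2}}$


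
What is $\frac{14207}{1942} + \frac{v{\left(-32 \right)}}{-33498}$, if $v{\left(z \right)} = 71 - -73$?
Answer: $\frac{26423691}{3614062} \approx 7.3114$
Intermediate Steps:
$v{\left(z \right)} = 144$ ($v{\left(z \right)} = 71 + 73 = 144$)
$\frac{14207}{1942} + \frac{v{\left(-32 \right)}}{-33498} = \frac{14207}{1942} + \frac{144}{-33498} = 14207 \cdot \frac{1}{1942} + 144 \left(- \frac{1}{33498}\right) = \frac{14207}{1942} - \frac{8}{1861} = \frac{26423691}{3614062}$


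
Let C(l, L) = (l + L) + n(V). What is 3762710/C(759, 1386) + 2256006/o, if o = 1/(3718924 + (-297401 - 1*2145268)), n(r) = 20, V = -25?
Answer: 1246710460703032/433 ≈ 2.8792e+12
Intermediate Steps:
C(l, L) = 20 + L + l (C(l, L) = (l + L) + 20 = (L + l) + 20 = 20 + L + l)
o = 1/1276255 (o = 1/(3718924 + (-297401 - 2145268)) = 1/(3718924 - 2442669) = 1/1276255 ≈ 7.8354e-7)
3762710/C(759, 1386) + 2256006/o = 3762710/(20 + 1386 + 759) + 2256006/(1/1276255) = 3762710/2165 + 2256006*1276255 = 3762710*(1/2165) + 2879238937530 = 752542/433 + 2879238937530 = 1246710460703032/433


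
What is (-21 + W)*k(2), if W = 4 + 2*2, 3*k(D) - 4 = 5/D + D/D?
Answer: -65/2 ≈ -32.500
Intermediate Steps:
k(D) = 5/3 + 5/(3*D) (k(D) = 4/3 + (5/D + D/D)/3 = 4/3 + (5/D + 1)/3 = 4/3 + (1 + 5/D)/3 = 4/3 + (⅓ + 5/(3*D)) = 5/3 + 5/(3*D))
W = 8 (W = 4 + 4 = 8)
(-21 + W)*k(2) = (-21 + 8)*((5/3)*(1 + 2)/2) = -65*3/(3*2) = -13*5/2 = -65/2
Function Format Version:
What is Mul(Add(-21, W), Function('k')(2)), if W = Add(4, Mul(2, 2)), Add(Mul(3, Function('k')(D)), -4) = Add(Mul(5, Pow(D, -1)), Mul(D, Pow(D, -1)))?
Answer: Rational(-65, 2) ≈ -32.500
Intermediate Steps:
Function('k')(D) = Add(Rational(5, 3), Mul(Rational(5, 3), Pow(D, -1))) (Function('k')(D) = Add(Rational(4, 3), Mul(Rational(1, 3), Add(Mul(5, Pow(D, -1)), Mul(D, Pow(D, -1))))) = Add(Rational(4, 3), Mul(Rational(1, 3), Add(Mul(5, Pow(D, -1)), 1))) = Add(Rational(4, 3), Mul(Rational(1, 3), Add(1, Mul(5, Pow(D, -1))))) = Add(Rational(4, 3), Add(Rational(1, 3), Mul(Rational(5, 3), Pow(D, -1)))) = Add(Rational(5, 3), Mul(Rational(5, 3), Pow(D, -1))))
W = 8 (W = Add(4, 4) = 8)
Mul(Add(-21, W), Function('k')(2)) = Mul(Add(-21, 8), Mul(Rational(5, 3), Pow(2, -1), Add(1, 2))) = Mul(-13, Mul(Rational(5, 3), Rational(1, 2), 3)) = Mul(-13, Rational(5, 2)) = Rational(-65, 2)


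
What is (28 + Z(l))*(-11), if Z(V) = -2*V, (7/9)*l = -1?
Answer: -2354/7 ≈ -336.29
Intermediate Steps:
l = -9/7 (l = (9/7)*(-1) = -9/7 ≈ -1.2857)
(28 + Z(l))*(-11) = (28 - 2*(-9/7))*(-11) = (28 + 18/7)*(-11) = (214/7)*(-11) = -2354/7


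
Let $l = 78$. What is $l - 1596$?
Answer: $-1518$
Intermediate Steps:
$l - 1596 = 78 - 1596 = -1518$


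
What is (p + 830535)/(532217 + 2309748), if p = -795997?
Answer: 4934/405995 ≈ 0.012153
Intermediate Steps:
(p + 830535)/(532217 + 2309748) = (-795997 + 830535)/(532217 + 2309748) = 34538/2841965 = 34538*(1/2841965) = 4934/405995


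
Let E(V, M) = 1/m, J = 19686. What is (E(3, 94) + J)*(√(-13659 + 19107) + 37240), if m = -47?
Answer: 34455974840/47 + 1850482*√1362/47 ≈ 7.3456e+8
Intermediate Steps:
E(V, M) = -1/47 (E(V, M) = 1/(-47) = -1/47)
(E(3, 94) + J)*(√(-13659 + 19107) + 37240) = (-1/47 + 19686)*(√(-13659 + 19107) + 37240) = 925241*(√5448 + 37240)/47 = 925241*(2*√1362 + 37240)/47 = 925241*(37240 + 2*√1362)/47 = 34455974840/47 + 1850482*√1362/47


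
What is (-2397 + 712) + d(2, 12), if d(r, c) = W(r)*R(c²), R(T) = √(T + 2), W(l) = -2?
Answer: -1685 - 2*√146 ≈ -1709.2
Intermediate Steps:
R(T) = √(2 + T)
d(r, c) = -2*√(2 + c²)
(-2397 + 712) + d(2, 12) = (-2397 + 712) - 2*√(2 + 12²) = -1685 - 2*√(2 + 144) = -1685 - 2*√146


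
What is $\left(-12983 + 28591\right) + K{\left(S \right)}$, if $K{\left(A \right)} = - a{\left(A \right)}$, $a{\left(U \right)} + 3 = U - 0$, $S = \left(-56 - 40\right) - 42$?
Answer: $15749$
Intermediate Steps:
$S = -138$ ($S = -96 - 42 = -138$)
$a{\left(U \right)} = -3 + U$ ($a{\left(U \right)} = -3 + \left(U - 0\right) = -3 + \left(U + 0\right) = -3 + U$)
$K{\left(A \right)} = 3 - A$ ($K{\left(A \right)} = - (-3 + A) = 3 - A$)
$\left(-12983 + 28591\right) + K{\left(S \right)} = \left(-12983 + 28591\right) + \left(3 - -138\right) = 15608 + \left(3 + 138\right) = 15608 + 141 = 15749$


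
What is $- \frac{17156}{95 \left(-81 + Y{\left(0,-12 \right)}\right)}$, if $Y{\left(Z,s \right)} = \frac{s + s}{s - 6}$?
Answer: $\frac{51468}{22705} \approx 2.2668$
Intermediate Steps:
$Y{\left(Z,s \right)} = \frac{2 s}{-6 + s}$
$- \frac{17156}{95 \left(-81 + Y{\left(0,-12 \right)}\right)} = - \frac{17156}{95 \left(-81 + 2 \left(-12\right) \frac{1}{-6 - 12}\right)} = - \frac{17156}{95 \left(-81 + 2 \left(-12\right) \frac{1}{-18}\right)} = - \frac{17156}{95 \left(-81 + 2 \left(-12\right) \left(- \frac{1}{18}\right)\right)} = - \frac{17156}{95 \left(-81 + \frac{4}{3}\right)} = - \frac{17156}{95 \left(- \frac{239}{3}\right)} = - \frac{17156}{- \frac{22705}{3}} = \left(-17156\right) \left(- \frac{3}{22705}\right) = \frac{51468}{22705}$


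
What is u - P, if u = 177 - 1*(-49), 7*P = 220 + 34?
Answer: 1328/7 ≈ 189.71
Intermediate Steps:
P = 254/7 (P = (220 + 34)/7 = (1/7)*254 = 254/7 ≈ 36.286)
u = 226 (u = 177 + 49 = 226)
u - P = 226 - 1*254/7 = 226 - 254/7 = 1328/7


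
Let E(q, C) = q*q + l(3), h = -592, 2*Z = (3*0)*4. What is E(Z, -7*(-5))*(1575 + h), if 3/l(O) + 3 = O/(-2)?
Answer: -1966/3 ≈ -655.33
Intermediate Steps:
Z = 0 (Z = ((3*0)*4)/2 = (0*4)/2 = (1/2)*0 = 0)
l(O) = 3/(-3 - O/2) (l(O) = 3/(-3 + O/(-2)) = 3/(-3 + O*(-1/2)) = 3/(-3 - O/2))
E(q, C) = -2/3 + q**2 (E(q, C) = q*q - 6/(6 + 3) = q**2 - 6/9 = q**2 - 6*1/9 = q**2 - 2/3 = -2/3 + q**2)
E(Z, -7*(-5))*(1575 + h) = (-2/3 + 0**2)*(1575 - 592) = (-2/3 + 0)*983 = -2/3*983 = -1966/3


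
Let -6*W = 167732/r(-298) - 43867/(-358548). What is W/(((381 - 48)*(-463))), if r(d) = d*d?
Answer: 16008884551/7363703886086952 ≈ 2.1740e-6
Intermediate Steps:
r(d) = d**2
W = -16008884551/47760744888 (W = -(167732/((-298)**2) - 43867/(-358548))/6 = -(167732/88804 - 43867*(-1/358548))/6 = -(167732*(1/88804) + 43867/358548)/6 = -(41933/22201 + 43867/358548)/6 = -1/6*16008884551/7960124148 = -16008884551/47760744888 ≈ -0.33519)
W/(((381 - 48)*(-463))) = -16008884551*(-1/(463*(381 - 48)))/47760744888 = -16008884551/(47760744888*(333*(-463))) = -16008884551/47760744888/(-154179) = -16008884551/47760744888*(-1/154179) = 16008884551/7363703886086952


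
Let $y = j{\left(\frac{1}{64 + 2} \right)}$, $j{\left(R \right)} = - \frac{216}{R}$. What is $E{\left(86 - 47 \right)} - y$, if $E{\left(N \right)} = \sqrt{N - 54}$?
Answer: $14256 + i \sqrt{15} \approx 14256.0 + 3.873 i$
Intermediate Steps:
$E{\left(N \right)} = \sqrt{-54 + N}$
$y = -14256$ ($y = - \frac{216}{\frac{1}{64 + 2}} = - \frac{216}{\frac{1}{66}} = - 216 \frac{1}{\frac{1}{66}} = \left(-216\right) 66 = -14256$)
$E{\left(86 - 47 \right)} - y = \sqrt{-54 + \left(86 - 47\right)} - -14256 = \sqrt{-54 + \left(86 - 47\right)} + 14256 = \sqrt{-54 + 39} + 14256 = \sqrt{-15} + 14256 = i \sqrt{15} + 14256 = 14256 + i \sqrt{15}$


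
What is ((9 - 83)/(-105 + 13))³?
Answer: 50653/97336 ≈ 0.52039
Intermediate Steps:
((9 - 83)/(-105 + 13))³ = (-74/(-92))³ = (-74*(-1/92))³ = (37/46)³ = 50653/97336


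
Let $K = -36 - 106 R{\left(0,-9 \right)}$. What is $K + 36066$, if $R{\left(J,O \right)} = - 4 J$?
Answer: $36030$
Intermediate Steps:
$K = -36$ ($K = -36 - 106 \left(\left(-4\right) 0\right) = -36 - 0 = -36 + 0 = -36$)
$K + 36066 = -36 + 36066 = 36030$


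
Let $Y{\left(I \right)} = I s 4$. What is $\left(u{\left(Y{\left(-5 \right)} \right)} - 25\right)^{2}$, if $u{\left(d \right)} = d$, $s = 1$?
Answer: $2025$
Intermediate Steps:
$Y{\left(I \right)} = 4 I$ ($Y{\left(I \right)} = I 1 \cdot 4 = I 4 = 4 I$)
$\left(u{\left(Y{\left(-5 \right)} \right)} - 25\right)^{2} = \left(4 \left(-5\right) - 25\right)^{2} = \left(-20 - 25\right)^{2} = \left(-45\right)^{2} = 2025$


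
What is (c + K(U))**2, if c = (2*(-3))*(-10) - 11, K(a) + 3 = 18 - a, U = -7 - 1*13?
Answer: 7056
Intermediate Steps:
U = -20 (U = -7 - 13 = -20)
K(a) = 15 - a (K(a) = -3 + (18 - a) = 15 - a)
c = 49 (c = -6*(-10) - 11 = 60 - 11 = 49)
(c + K(U))**2 = (49 + (15 - 1*(-20)))**2 = (49 + (15 + 20))**2 = (49 + 35)**2 = 84**2 = 7056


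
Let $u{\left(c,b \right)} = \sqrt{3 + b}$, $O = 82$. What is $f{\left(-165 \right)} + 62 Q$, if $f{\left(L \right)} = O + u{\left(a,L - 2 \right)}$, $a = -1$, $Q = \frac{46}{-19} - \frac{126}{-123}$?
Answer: $- \frac{3578}{779} + 2 i \sqrt{41} \approx -4.5931 + 12.806 i$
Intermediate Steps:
$Q = - \frac{1088}{779}$ ($Q = 46 \left(- \frac{1}{19}\right) - - \frac{42}{41} = - \frac{46}{19} + \frac{42}{41} = - \frac{1088}{779} \approx -1.3967$)
$f{\left(L \right)} = 82 + \sqrt{1 + L}$ ($f{\left(L \right)} = 82 + \sqrt{3 + \left(L - 2\right)} = 82 + \sqrt{3 + \left(-2 + L\right)} = 82 + \sqrt{1 + L}$)
$f{\left(-165 \right)} + 62 Q = \left(82 + \sqrt{1 - 165}\right) + 62 \left(- \frac{1088}{779}\right) = \left(82 + \sqrt{-164}\right) - \frac{67456}{779} = \left(82 + 2 i \sqrt{41}\right) - \frac{67456}{779} = - \frac{3578}{779} + 2 i \sqrt{41}$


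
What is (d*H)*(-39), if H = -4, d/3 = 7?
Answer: 3276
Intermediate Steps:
d = 21 (d = 3*7 = 21)
(d*H)*(-39) = (21*(-4))*(-39) = -84*(-39) = 3276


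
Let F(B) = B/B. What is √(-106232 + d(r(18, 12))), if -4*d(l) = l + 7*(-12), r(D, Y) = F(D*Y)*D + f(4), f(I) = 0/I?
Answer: I*√424862/2 ≈ 325.91*I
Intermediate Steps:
f(I) = 0
F(B) = 1
r(D, Y) = D (r(D, Y) = 1*D + 0 = D + 0 = D)
d(l) = 21 - l/4 (d(l) = -(l + 7*(-12))/4 = -(l - 84)/4 = -(-84 + l)/4 = 21 - l/4)
√(-106232 + d(r(18, 12))) = √(-106232 + (21 - ¼*18)) = √(-106232 + (21 - 9/2)) = √(-106232 + 33/2) = √(-212431/2) = I*√424862/2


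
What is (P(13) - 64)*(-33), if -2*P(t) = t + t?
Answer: 2541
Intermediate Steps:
P(t) = -t (P(t) = -(t + t)/2 = -t)
(P(13) - 64)*(-33) = (-1*13 - 64)*(-33) = (-13 - 64)*(-33) = -77*(-33) = 2541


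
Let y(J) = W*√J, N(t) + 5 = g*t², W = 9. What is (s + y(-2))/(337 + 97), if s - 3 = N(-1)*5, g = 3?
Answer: -1/62 + 9*I*√2/434 ≈ -0.016129 + 0.029327*I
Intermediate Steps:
N(t) = -5 + 3*t²
y(J) = 9*√J
s = -7 (s = 3 + (-5 + 3*(-1)²)*5 = 3 + (-5 + 3*1)*5 = 3 + (-5 + 3)*5 = 3 - 2*5 = 3 - 10 = -7)
(s + y(-2))/(337 + 97) = (-7 + 9*√(-2))/(337 + 97) = (-7 + 9*(I*√2))/434 = (-7 + 9*I*√2)*(1/434) = -1/62 + 9*I*√2/434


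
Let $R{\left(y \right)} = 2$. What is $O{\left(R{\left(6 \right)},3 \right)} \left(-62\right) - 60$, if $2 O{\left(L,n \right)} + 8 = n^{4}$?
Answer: $-2323$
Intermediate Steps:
$O{\left(L,n \right)} = -4 + \frac{n^{4}}{2}$
$O{\left(R{\left(6 \right)},3 \right)} \left(-62\right) - 60 = \left(-4 + \frac{3^{4}}{2}\right) \left(-62\right) - 60 = \left(-4 + \frac{1}{2} \cdot 81\right) \left(-62\right) - 60 = \left(-4 + \frac{81}{2}\right) \left(-62\right) - 60 = \frac{73}{2} \left(-62\right) - 60 = -2263 - 60 = -2323$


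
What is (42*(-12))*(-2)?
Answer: 1008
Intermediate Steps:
(42*(-12))*(-2) = -504*(-2) = 1008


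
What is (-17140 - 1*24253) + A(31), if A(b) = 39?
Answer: -41354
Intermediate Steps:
(-17140 - 1*24253) + A(31) = (-17140 - 1*24253) + 39 = (-17140 - 24253) + 39 = -41393 + 39 = -41354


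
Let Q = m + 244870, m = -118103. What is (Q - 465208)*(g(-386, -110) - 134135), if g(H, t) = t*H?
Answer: 31026578675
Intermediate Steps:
g(H, t) = H*t
Q = 126767 (Q = -118103 + 244870 = 126767)
(Q - 465208)*(g(-386, -110) - 134135) = (126767 - 465208)*(-386*(-110) - 134135) = -338441*(42460 - 134135) = -338441*(-91675) = 31026578675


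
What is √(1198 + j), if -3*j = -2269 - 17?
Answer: 14*√10 ≈ 44.272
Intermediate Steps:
j = 762 (j = -(-2269 - 17)/3 = -⅓*(-2286) = 762)
√(1198 + j) = √(1198 + 762) = √1960 = 14*√10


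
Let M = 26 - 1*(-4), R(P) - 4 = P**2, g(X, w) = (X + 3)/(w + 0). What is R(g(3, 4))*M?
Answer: 375/2 ≈ 187.50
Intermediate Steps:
g(X, w) = (3 + X)/w
R(P) = 4 + P**2
M = 30 (M = 26 + 4 = 30)
R(g(3, 4))*M = (4 + ((3 + 3)/4)**2)*30 = (4 + ((1/4)*6)**2)*30 = (4 + (3/2)**2)*30 = (4 + 9/4)*30 = (25/4)*30 = 375/2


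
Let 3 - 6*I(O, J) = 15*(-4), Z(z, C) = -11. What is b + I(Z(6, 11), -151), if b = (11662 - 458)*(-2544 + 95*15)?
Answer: -25074531/2 ≈ -1.2537e+7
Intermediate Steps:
I(O, J) = 21/2 (I(O, J) = ½ - 5*(-4)/2 = ½ - ⅙*(-60) = ½ + 10 = 21/2)
b = -12537276 (b = 11204*(-2544 + 1425) = 11204*(-1119) = -12537276)
b + I(Z(6, 11), -151) = -12537276 + 21/2 = -25074531/2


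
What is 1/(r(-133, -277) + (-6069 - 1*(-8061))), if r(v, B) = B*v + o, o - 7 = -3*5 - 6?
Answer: 1/38819 ≈ 2.5761e-5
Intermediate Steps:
o = -14 (o = 7 + (-3*5 - 6) = 7 + (-15 - 6) = 7 - 21 = -14)
r(v, B) = -14 + B*v (r(v, B) = B*v - 14 = -14 + B*v)
1/(r(-133, -277) + (-6069 - 1*(-8061))) = 1/((-14 - 277*(-133)) + (-6069 - 1*(-8061))) = 1/((-14 + 36841) + (-6069 + 8061)) = 1/(36827 + 1992) = 1/38819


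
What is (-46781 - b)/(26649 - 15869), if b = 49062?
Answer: -8713/980 ≈ -8.8908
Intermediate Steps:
(-46781 - b)/(26649 - 15869) = (-46781 - 1*49062)/(26649 - 15869) = (-46781 - 49062)/10780 = -95843*1/10780 = -8713/980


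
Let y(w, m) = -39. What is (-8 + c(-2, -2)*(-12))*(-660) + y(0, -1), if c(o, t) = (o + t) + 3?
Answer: -2679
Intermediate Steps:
c(o, t) = 3 + o + t
(-8 + c(-2, -2)*(-12))*(-660) + y(0, -1) = (-8 + (3 - 2 - 2)*(-12))*(-660) - 39 = (-8 - 1*(-12))*(-660) - 39 = (-8 + 12)*(-660) - 39 = 4*(-660) - 39 = -2640 - 39 = -2679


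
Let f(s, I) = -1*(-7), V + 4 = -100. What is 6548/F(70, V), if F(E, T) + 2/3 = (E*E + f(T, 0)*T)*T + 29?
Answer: -19644/1301579 ≈ -0.015092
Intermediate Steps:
V = -104 (V = -4 - 100 = -104)
f(s, I) = 7
F(E, T) = 85/3 + T*(E² + 7*T) (F(E, T) = -⅔ + ((E*E + 7*T)*T + 29) = -⅔ + ((E² + 7*T)*T + 29) = -⅔ + (T*(E² + 7*T) + 29) = -⅔ + (29 + T*(E² + 7*T)) = 85/3 + T*(E² + 7*T))
6548/F(70, V) = 6548/(85/3 + 7*(-104)² - 104*70²) = 6548/(85/3 + 7*10816 - 104*4900) = 6548/(85/3 + 75712 - 509600) = 6548/(-1301579/3) = 6548*(-3/1301579) = -19644/1301579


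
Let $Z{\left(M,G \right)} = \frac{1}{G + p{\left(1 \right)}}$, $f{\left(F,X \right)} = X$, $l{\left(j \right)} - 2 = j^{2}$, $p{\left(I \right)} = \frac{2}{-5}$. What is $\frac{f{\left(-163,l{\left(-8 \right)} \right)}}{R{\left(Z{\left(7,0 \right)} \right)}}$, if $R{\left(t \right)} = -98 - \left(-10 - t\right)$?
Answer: $- \frac{132}{181} \approx -0.72928$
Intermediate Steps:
$p{\left(I \right)} = - \frac{2}{5}$ ($p{\left(I \right)} = 2 \left(- \frac{1}{5}\right) = - \frac{2}{5}$)
$l{\left(j \right)} = 2 + j^{2}$
$Z{\left(M,G \right)} = \frac{1}{- \frac{2}{5} + G}$ ($Z{\left(M,G \right)} = \frac{1}{G - \frac{2}{5}} = \frac{1}{- \frac{2}{5} + G}$)
$R{\left(t \right)} = -88 + t$ ($R{\left(t \right)} = -98 + \left(10 + t\right) = -88 + t$)
$\frac{f{\left(-163,l{\left(-8 \right)} \right)}}{R{\left(Z{\left(7,0 \right)} \right)}} = \frac{2 + \left(-8\right)^{2}}{-88 + \frac{5}{-2 + 5 \cdot 0}} = \frac{2 + 64}{-88 + \frac{5}{-2 + 0}} = \frac{66}{-88 + \frac{5}{-2}} = \frac{66}{-88 + 5 \left(- \frac{1}{2}\right)} = \frac{66}{-88 - \frac{5}{2}} = \frac{66}{- \frac{181}{2}} = 66 \left(- \frac{2}{181}\right) = - \frac{132}{181}$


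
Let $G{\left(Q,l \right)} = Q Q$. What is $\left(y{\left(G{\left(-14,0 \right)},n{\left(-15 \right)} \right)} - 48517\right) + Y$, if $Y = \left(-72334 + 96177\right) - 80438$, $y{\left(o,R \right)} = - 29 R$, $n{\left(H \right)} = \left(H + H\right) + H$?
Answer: $-103807$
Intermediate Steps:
$n{\left(H \right)} = 3 H$ ($n{\left(H \right)} = 2 H + H = 3 H$)
$G{\left(Q,l \right)} = Q^{2}$
$Y = -56595$ ($Y = 23843 - 80438 = -56595$)
$\left(y{\left(G{\left(-14,0 \right)},n{\left(-15 \right)} \right)} - 48517\right) + Y = \left(- 29 \cdot 3 \left(-15\right) - 48517\right) - 56595 = \left(\left(-29\right) \left(-45\right) - 48517\right) - 56595 = \left(1305 - 48517\right) - 56595 = -47212 - 56595 = -103807$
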